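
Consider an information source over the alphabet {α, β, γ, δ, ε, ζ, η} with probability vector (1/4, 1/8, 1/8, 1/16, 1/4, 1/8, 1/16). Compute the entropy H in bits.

2.625 bits

Each probability is a power of 1/2, so log₂(1/p) is an integer.
H = Σ p·log₂(1/p) = 1/4·2 + 1/8·3 + 1/8·3 + 1/16·4 + 1/4·2 + 1/8·3 + 1/16·4 = 2.625 bits.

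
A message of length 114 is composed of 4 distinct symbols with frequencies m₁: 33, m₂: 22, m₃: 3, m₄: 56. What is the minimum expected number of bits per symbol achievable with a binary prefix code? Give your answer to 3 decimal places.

Probabilities are the counts divided by 114.
Repeatedly combine the two least-probable nodes; the expected code length is the sum of the merged weights.
merge 1/38 + 11/57 → 25/114
merge 25/114 + 11/38 → 29/57
merge 28/57 + 29/57 → 1
L = 25/114 + 29/57 + 1 = 197/114 ≈ 1.728 bits/symbol.

1.728 bits/symbol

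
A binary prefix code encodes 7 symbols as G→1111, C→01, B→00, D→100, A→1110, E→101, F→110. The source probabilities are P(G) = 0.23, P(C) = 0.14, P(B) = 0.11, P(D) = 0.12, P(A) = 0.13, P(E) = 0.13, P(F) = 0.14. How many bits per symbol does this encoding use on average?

3.11 bits/symbol

L̄ = Σ pᵢ·ℓᵢ = 0.23·4 + 0.14·2 + 0.11·2 + 0.12·3 + 0.13·4 + 0.13·3 + 0.14·3 = 3.11 bits/symbol.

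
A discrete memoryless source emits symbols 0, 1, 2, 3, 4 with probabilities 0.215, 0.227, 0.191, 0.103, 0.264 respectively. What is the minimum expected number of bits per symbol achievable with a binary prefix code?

2.294 bits/symbol

Repeatedly combine the two least-probable nodes; the expected code length is the sum of the merged weights.
merge 103/1000 + 191/1000 → 147/500
merge 43/200 + 227/1000 → 221/500
merge 33/125 + 147/500 → 279/500
merge 221/500 + 279/500 → 1
L = 147/500 + 221/500 + 279/500 + 1 = 1147/500 = 2.294 bits/symbol.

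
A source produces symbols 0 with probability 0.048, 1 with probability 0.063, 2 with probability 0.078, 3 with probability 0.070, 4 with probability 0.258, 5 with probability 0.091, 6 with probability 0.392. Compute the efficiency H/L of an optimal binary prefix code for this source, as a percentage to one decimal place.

Entropy H = −Σ p log₂ p ≈ 2.3658 bits.
Huffman merges: 6/125+63/1000→111/1000; 7/100+39/500→37/250; 91/1000+111/1000→101/500; 37/250+101/500→7/20; 129/500+7/20→76/125; 49/125+76/125→1. L = 2419/1000 ≈ 2.4190.
Efficiency = H/L = 2.3658/2.4190 = 97.8%.

97.8%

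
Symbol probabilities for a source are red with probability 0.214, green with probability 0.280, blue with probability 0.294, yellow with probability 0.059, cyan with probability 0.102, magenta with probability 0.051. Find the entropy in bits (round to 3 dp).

2.305 bits

H = −Σ pᵢ log₂ pᵢ.
−0.214·log₂(0.214) = 0.4760
−0.280·log₂(0.280) = 0.5142
−0.294·log₂(0.294) = 0.5192
−0.059·log₂(0.059) = 0.2409
−0.102·log₂(0.102) = 0.3359
−0.051·log₂(0.051) = 0.2190
Sum ≈ 2.3053 → 2.305 bits.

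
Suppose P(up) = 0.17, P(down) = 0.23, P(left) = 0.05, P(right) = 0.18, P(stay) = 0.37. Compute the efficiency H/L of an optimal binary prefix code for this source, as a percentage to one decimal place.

Entropy H = −Σ p log₂ p ≈ 2.1144 bits.
Huffman merges: 1/20+17/100→11/50; 9/50+11/50→2/5; 23/100+37/100→3/5; 2/5+3/5→1. L = 111/50 ≈ 2.2200.
Efficiency = H/L = 2.1144/2.2200 = 95.2%.

95.2%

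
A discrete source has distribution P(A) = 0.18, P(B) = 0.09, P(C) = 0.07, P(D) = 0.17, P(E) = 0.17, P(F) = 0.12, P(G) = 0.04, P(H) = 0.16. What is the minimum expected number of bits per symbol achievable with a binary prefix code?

Repeatedly combine the two least-probable nodes; the expected code length is the sum of the merged weights.
merge 1/25 + 7/100 → 11/100
merge 9/100 + 11/100 → 1/5
merge 3/25 + 4/25 → 7/25
merge 17/100 + 17/100 → 17/50
merge 9/50 + 1/5 → 19/50
merge 7/25 + 17/50 → 31/50
merge 19/50 + 31/50 → 1
L = 11/100 + 1/5 + 7/25 + 17/50 + 19/50 + 31/50 + 1 = 293/100 = 2.93 bits/symbol.

2.93 bits/symbol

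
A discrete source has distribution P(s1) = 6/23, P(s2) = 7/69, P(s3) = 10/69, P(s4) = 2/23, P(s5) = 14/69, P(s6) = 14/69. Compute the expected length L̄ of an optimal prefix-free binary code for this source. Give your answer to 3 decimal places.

2.522 bits/symbol

Repeatedly combine the two least-probable nodes; the expected code length is the sum of the merged weights.
merge 2/23 + 7/69 → 13/69
merge 10/69 + 13/69 → 1/3
merge 14/69 + 14/69 → 28/69
merge 6/23 + 1/3 → 41/69
merge 28/69 + 41/69 → 1
L = 13/69 + 1/3 + 28/69 + 41/69 + 1 = 58/23 ≈ 2.522 bits/symbol.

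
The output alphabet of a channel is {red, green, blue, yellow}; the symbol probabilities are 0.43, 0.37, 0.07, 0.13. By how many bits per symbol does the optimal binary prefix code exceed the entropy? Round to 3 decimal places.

0.065 bits

Entropy H = −Σ p log₂ p ≈ 1.7055 bits.
Huffman merges: 7/100+13/100→1/5; 1/5+37/100→57/100; 43/100+57/100→1. L = 177/100 ≈ 1.7700.
L − H = 1.7700 − 1.7055 = 0.065 bits.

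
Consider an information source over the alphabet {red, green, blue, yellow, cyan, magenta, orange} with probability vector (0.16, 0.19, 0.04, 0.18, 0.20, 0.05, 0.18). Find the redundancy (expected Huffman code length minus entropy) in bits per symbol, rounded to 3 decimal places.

0.065 bits

Entropy H = −Σ p log₂ p ≈ 2.6351 bits.
Huffman merges: 1/25+1/20→9/100; 9/100+4/25→1/4; 9/50+9/50→9/25; 19/100+1/5→39/100; 1/4+9/25→61/100; 39/100+61/100→1. L = 27/10 ≈ 2.7000.
L − H = 2.7000 − 2.6351 = 0.065 bits.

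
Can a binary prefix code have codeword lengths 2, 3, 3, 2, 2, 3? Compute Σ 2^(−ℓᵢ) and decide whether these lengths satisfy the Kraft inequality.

1.125; no

With common denominator 2^3 = 8: Σ 2^(−ℓᵢ) = 2/8 + 1/8 + 1/8 + 2/8 + 2/8 + 1/8 = 9/8 = 1.125.
Kraft's inequality requires Σ ≤ 1; here Σ = 1.125 > 1, so no such prefix code exists.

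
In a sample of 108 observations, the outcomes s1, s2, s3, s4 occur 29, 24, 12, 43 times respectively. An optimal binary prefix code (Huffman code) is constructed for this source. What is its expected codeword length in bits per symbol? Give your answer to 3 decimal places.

1.935 bits/symbol

Probabilities are the counts divided by 108.
Repeatedly combine the two least-probable nodes; the expected code length is the sum of the merged weights.
merge 1/9 + 2/9 → 1/3
merge 29/108 + 1/3 → 65/108
merge 43/108 + 65/108 → 1
L = 1/3 + 65/108 + 1 = 209/108 ≈ 1.935 bits/symbol.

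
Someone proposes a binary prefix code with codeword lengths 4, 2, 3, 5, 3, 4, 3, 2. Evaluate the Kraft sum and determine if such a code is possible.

1.03125; no

With common denominator 2^5 = 32: Σ 2^(−ℓᵢ) = 2/32 + 8/32 + 4/32 + 1/32 + 4/32 + 2/32 + 4/32 + 8/32 = 33/32 = 1.03125.
Kraft's inequality requires Σ ≤ 1; here Σ = 1.03125 > 1, so no such prefix code exists.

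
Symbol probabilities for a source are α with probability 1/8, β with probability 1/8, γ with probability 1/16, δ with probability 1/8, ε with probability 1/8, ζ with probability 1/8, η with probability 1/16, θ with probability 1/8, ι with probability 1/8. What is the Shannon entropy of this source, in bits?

3.125 bits

Each probability is a power of 1/2, so log₂(1/p) is an integer.
H = Σ p·log₂(1/p) = 1/8·3 + 1/8·3 + 1/16·4 + 1/8·3 + 1/8·3 + 1/8·3 + 1/16·4 + 1/8·3 + 1/8·3 = 3.125 bits.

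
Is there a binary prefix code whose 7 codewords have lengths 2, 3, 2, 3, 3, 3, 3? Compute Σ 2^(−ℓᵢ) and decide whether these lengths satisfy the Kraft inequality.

With common denominator 2^3 = 8: Σ 2^(−ℓᵢ) = 2/8 + 1/8 + 2/8 + 1/8 + 1/8 + 1/8 + 1/8 = 9/8 = 1.125.
Kraft's inequality requires Σ ≤ 1; here Σ = 1.125 > 1, so no such prefix code exists.

1.125; no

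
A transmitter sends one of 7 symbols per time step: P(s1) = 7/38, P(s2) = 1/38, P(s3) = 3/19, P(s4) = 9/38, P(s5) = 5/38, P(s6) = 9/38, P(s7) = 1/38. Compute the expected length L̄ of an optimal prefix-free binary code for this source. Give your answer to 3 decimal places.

2.579 bits/symbol

Repeatedly combine the two least-probable nodes; the expected code length is the sum of the merged weights.
merge 1/38 + 1/38 → 1/19
merge 1/19 + 5/38 → 7/38
merge 3/19 + 7/38 → 13/38
merge 7/38 + 9/38 → 8/19
merge 9/38 + 13/38 → 11/19
merge 8/19 + 11/19 → 1
L = 1/19 + 7/38 + 13/38 + 8/19 + 11/19 + 1 = 49/19 ≈ 2.579 bits/symbol.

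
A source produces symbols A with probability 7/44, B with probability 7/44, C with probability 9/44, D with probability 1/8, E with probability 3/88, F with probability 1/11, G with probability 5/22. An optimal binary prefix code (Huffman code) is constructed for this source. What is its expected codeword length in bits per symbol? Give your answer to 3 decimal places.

Repeatedly combine the two least-probable nodes; the expected code length is the sum of the merged weights.
merge 3/88 + 1/11 → 1/8
merge 1/8 + 1/8 → 1/4
merge 7/44 + 7/44 → 7/22
merge 9/44 + 5/22 → 19/44
merge 1/4 + 7/22 → 25/44
merge 19/44 + 25/44 → 1
L = 1/8 + 1/4 + 7/22 + 19/44 + 25/44 + 1 = 237/88 ≈ 2.693 bits/symbol.

2.693 bits/symbol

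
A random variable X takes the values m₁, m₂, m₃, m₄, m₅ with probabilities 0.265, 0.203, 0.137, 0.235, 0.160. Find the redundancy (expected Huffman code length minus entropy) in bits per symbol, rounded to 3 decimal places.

0.015 bits

Entropy H = −Σ p log₂ p ≈ 2.2816 bits.
Huffman merges: 137/1000+4/25→297/1000; 203/1000+47/200→219/500; 53/200+297/1000→281/500; 219/500+281/500→1. L = 2297/1000 ≈ 2.2970.
L − H = 2.2970 − 2.2816 = 0.015 bits.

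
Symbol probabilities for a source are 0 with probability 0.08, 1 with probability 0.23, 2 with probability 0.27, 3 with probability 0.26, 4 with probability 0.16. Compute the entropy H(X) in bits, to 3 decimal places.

2.218 bits

H = −Σ pᵢ log₂ pᵢ.
−0.08·log₂(0.08) = 0.2915
−0.23·log₂(0.23) = 0.4877
−0.27·log₂(0.27) = 0.5100
−0.26·log₂(0.26) = 0.5053
−0.16·log₂(0.16) = 0.4230
Sum ≈ 2.2175 → 2.218 bits.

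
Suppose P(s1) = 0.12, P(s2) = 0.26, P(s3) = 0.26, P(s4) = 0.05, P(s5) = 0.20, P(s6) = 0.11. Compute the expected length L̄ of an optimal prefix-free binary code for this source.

2.44 bits/symbol

Repeatedly combine the two least-probable nodes; the expected code length is the sum of the merged weights.
merge 1/20 + 11/100 → 4/25
merge 3/25 + 4/25 → 7/25
merge 1/5 + 13/50 → 23/50
merge 13/50 + 7/25 → 27/50
merge 23/50 + 27/50 → 1
L = 4/25 + 7/25 + 23/50 + 27/50 + 1 = 61/25 = 2.44 bits/symbol.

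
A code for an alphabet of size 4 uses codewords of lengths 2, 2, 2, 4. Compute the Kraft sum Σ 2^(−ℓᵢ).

0.8125

With common denominator 2^4 = 16: Σ 2^(−ℓᵢ) = 4/16 + 4/16 + 4/16 + 1/16 = 13/16 = 0.8125.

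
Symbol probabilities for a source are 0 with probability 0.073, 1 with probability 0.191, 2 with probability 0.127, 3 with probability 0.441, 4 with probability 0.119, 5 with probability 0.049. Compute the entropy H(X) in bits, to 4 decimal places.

2.2094 bits

H = −Σ pᵢ log₂ pᵢ.
−0.073·log₂(0.073) = 0.2756
−0.191·log₂(0.191) = 0.4562
−0.127·log₂(0.127) = 0.3781
−0.441·log₂(0.441) = 0.5209
−0.119·log₂(0.119) = 0.3654
−0.049·log₂(0.049) = 0.2132
Sum ≈ 2.2094 → 2.2094 bits.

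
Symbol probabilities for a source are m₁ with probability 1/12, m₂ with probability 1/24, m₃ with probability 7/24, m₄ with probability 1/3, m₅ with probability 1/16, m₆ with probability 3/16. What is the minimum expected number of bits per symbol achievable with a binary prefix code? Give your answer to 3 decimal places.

2.292 bits/symbol

Repeatedly combine the two least-probable nodes; the expected code length is the sum of the merged weights.
merge 1/24 + 1/16 → 5/48
merge 1/12 + 5/48 → 3/16
merge 3/16 + 3/16 → 3/8
merge 7/24 + 1/3 → 5/8
merge 3/8 + 5/8 → 1
L = 5/48 + 3/16 + 3/8 + 5/8 + 1 = 55/24 ≈ 2.292 bits/symbol.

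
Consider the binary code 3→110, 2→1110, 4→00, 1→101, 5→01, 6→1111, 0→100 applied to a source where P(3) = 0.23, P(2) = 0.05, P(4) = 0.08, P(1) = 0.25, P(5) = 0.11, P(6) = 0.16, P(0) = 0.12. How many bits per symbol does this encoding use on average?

3.02 bits/symbol

L̄ = Σ pᵢ·ℓᵢ = 0.23·3 + 0.05·4 + 0.08·2 + 0.25·3 + 0.11·2 + 0.16·4 + 0.12·3 = 3.02 bits/symbol.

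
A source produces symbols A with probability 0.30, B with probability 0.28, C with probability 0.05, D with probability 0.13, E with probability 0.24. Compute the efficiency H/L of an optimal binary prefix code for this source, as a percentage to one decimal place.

97.6%

Entropy H = −Σ p log₂ p ≈ 2.1282 bits.
Huffman merges: 1/20+13/100→9/50; 9/50+6/25→21/50; 7/25+3/10→29/50; 21/50+29/50→1. L = 109/50 ≈ 2.1800.
Efficiency = H/L = 2.1282/2.1800 = 97.6%.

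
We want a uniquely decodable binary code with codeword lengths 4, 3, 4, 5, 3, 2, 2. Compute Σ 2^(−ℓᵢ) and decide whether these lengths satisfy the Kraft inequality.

With common denominator 2^5 = 32: Σ 2^(−ℓᵢ) = 2/32 + 4/32 + 2/32 + 1/32 + 4/32 + 8/32 + 8/32 = 29/32 = 0.90625.
Kraft's inequality requires Σ ≤ 1; here Σ = 0.90625 ≤ 1, so such a prefix code exists.

0.90625; yes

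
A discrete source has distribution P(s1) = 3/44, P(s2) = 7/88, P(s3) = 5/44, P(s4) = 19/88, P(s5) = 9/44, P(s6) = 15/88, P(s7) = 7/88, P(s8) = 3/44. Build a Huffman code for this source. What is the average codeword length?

2.875 bits/symbol

Repeatedly combine the two least-probable nodes; the expected code length is the sum of the merged weights.
merge 3/44 + 3/44 → 3/22
merge 7/88 + 7/88 → 7/44
merge 5/44 + 3/22 → 1/4
merge 7/44 + 15/88 → 29/88
merge 9/44 + 19/88 → 37/88
merge 1/4 + 29/88 → 51/88
merge 37/88 + 51/88 → 1
L = 3/22 + 7/44 + 1/4 + 29/88 + 37/88 + 51/88 + 1 = 23/8 = 2.875 bits/symbol.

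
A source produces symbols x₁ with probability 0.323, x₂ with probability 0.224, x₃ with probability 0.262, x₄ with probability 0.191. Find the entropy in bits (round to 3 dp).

1.973 bits

H = −Σ pᵢ log₂ pᵢ.
−0.323·log₂(0.323) = 0.5266
−0.224·log₂(0.224) = 0.4835
−0.262·log₂(0.262) = 0.5063
−0.191·log₂(0.191) = 0.4562
Sum ≈ 1.9726 → 1.973 bits.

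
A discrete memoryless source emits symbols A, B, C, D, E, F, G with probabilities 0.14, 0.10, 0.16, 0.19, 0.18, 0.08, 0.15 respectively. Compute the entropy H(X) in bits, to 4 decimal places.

H = −Σ pᵢ log₂ pᵢ.
−0.14·log₂(0.14) = 0.3971
−0.10·log₂(0.10) = 0.3322
−0.16·log₂(0.16) = 0.4230
−0.19·log₂(0.19) = 0.4552
−0.18·log₂(0.18) = 0.4453
−0.08·log₂(0.08) = 0.2915
−0.15·log₂(0.15) = 0.4105
Sum ≈ 2.7549 → 2.7549 bits.

2.7549 bits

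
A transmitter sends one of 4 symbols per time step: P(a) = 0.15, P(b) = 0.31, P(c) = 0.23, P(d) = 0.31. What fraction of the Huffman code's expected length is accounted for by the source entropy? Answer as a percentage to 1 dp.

Entropy H = −Σ p log₂ p ≈ 1.9458 bits.
Huffman merges: 3/20+23/100→19/50; 31/100+31/100→31/50; 19/50+31/50→1. L = 2 ≈ 2.0000.
Efficiency = H/L = 1.9458/2.0000 = 97.3%.

97.3%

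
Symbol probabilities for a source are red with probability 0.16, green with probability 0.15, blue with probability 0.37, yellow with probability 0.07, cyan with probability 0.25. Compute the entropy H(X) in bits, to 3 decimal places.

H = −Σ pᵢ log₂ pᵢ.
−0.16·log₂(0.16) = 0.4230
−0.15·log₂(0.15) = 0.4105
−0.37·log₂(0.37) = 0.5307
−0.07·log₂(0.07) = 0.2686
−0.25·log₂(0.25) = 0.5000
Sum ≈ 2.1328 → 2.133 bits.

2.133 bits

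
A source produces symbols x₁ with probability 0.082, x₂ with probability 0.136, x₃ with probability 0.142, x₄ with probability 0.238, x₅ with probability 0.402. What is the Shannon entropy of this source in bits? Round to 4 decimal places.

H = −Σ pᵢ log₂ pᵢ.
−0.082·log₂(0.082) = 0.2959
−0.136·log₂(0.136) = 0.3915
−0.142·log₂(0.142) = 0.3999
−0.238·log₂(0.238) = 0.4929
−0.402·log₂(0.402) = 0.5285
Sum ≈ 2.1086 → 2.1086 bits.

2.1086 bits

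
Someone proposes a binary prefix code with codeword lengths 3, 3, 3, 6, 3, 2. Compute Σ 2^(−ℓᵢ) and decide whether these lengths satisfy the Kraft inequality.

With common denominator 2^6 = 64: Σ 2^(−ℓᵢ) = 8/64 + 8/64 + 8/64 + 1/64 + 8/64 + 16/64 = 49/64 = 0.765625.
Kraft's inequality requires Σ ≤ 1; here Σ = 0.765625 ≤ 1, so such a prefix code exists.

0.765625; yes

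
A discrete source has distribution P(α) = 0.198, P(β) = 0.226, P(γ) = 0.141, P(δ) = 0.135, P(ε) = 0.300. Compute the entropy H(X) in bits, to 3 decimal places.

2.257 bits

H = −Σ pᵢ log₂ pᵢ.
−0.198·log₂(0.198) = 0.4626
−0.226·log₂(0.226) = 0.4849
−0.141·log₂(0.141) = 0.3985
−0.135·log₂(0.135) = 0.3900
−0.300·log₂(0.300) = 0.5211
Sum ≈ 2.2571 → 2.257 bits.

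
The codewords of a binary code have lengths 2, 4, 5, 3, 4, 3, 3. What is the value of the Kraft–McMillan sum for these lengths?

With common denominator 2^5 = 32: Σ 2^(−ℓᵢ) = 8/32 + 2/32 + 1/32 + 4/32 + 2/32 + 4/32 + 4/32 = 25/32 = 0.78125.

0.78125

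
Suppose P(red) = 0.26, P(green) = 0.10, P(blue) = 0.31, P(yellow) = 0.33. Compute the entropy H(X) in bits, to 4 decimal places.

H = −Σ pᵢ log₂ pᵢ.
−0.26·log₂(0.26) = 0.5053
−0.10·log₂(0.10) = 0.3322
−0.31·log₂(0.31) = 0.5238
−0.33·log₂(0.33) = 0.5278
Sum ≈ 1.8891 → 1.8891 bits.

1.8891 bits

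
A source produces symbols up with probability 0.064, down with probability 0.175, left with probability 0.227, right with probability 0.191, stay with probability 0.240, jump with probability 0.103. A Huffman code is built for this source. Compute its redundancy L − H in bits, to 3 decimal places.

Entropy H = −Σ p log₂ p ≈ 2.4675 bits.
Huffman merges: 8/125+103/1000→167/1000; 167/1000+7/40→171/500; 191/1000+227/1000→209/500; 6/25+171/500→291/500; 209/500+291/500→1. L = 2509/1000 ≈ 2.5090.
L − H = 2.5090 − 2.4675 = 0.041 bits.

0.041 bits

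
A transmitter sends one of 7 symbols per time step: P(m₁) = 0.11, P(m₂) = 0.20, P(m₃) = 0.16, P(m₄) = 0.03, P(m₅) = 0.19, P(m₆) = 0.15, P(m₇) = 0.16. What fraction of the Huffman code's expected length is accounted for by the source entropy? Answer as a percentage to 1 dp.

97.4%

Entropy H = −Σ p log₂ p ≈ 2.6782 bits.
Huffman merges: 3/100+11/100→7/50; 7/50+3/20→29/100; 4/25+4/25→8/25; 19/100+1/5→39/100; 29/100+8/25→61/100; 39/100+61/100→1. L = 11/4 ≈ 2.7500.
Efficiency = H/L = 2.6782/2.7500 = 97.4%.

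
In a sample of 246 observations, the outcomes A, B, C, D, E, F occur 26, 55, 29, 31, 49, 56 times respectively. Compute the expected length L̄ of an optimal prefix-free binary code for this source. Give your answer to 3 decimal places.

Probabilities are the counts divided by 246.
Repeatedly combine the two least-probable nodes; the expected code length is the sum of the merged weights.
merge 13/123 + 29/246 → 55/246
merge 31/246 + 49/246 → 40/123
merge 55/246 + 55/246 → 55/123
merge 28/123 + 40/123 → 68/123
merge 55/123 + 68/123 → 1
L = 55/246 + 40/123 + 55/123 + 68/123 + 1 = 209/82 ≈ 2.549 bits/symbol.

2.549 bits/symbol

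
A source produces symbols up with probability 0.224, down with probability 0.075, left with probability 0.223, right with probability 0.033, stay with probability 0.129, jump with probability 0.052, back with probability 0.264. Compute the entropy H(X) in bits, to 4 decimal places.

H = −Σ pᵢ log₂ pᵢ.
−0.224·log₂(0.224) = 0.4835
−0.075·log₂(0.075) = 0.2803
−0.223·log₂(0.223) = 0.4828
−0.033·log₂(0.033) = 0.1624
−0.129·log₂(0.129) = 0.3811
−0.052·log₂(0.052) = 0.2218
−0.264·log₂(0.264) = 0.5072
Sum ≈ 2.5191 → 2.5191 bits.

2.5191 bits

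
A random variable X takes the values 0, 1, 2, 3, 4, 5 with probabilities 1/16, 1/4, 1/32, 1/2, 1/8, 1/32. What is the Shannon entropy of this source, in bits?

Each probability is a power of 1/2, so log₂(1/p) is an integer.
H = Σ p·log₂(1/p) = 1/16·4 + 1/4·2 + 1/32·5 + 1/2·1 + 1/8·3 + 1/32·5 = 1.9375 bits.

1.9375 bits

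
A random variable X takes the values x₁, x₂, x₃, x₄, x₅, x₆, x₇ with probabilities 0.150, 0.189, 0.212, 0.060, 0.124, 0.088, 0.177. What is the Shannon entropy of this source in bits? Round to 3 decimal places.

2.707 bits

H = −Σ pᵢ log₂ pᵢ.
−0.150·log₂(0.150) = 0.4105
−0.189·log₂(0.189) = 0.4543
−0.212·log₂(0.212) = 0.4744
−0.060·log₂(0.060) = 0.2435
−0.124·log₂(0.124) = 0.3734
−0.088·log₂(0.088) = 0.3086
−0.177·log₂(0.177) = 0.4422
Sum ≈ 2.7069 → 2.707 bits.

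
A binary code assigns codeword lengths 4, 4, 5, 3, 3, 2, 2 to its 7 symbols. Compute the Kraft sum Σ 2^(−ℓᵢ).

0.90625

With common denominator 2^5 = 32: Σ 2^(−ℓᵢ) = 2/32 + 2/32 + 1/32 + 4/32 + 4/32 + 8/32 + 8/32 = 29/32 = 0.90625.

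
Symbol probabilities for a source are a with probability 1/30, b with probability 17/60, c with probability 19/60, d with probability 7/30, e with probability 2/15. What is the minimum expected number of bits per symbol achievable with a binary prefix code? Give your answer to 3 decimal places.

2.167 bits/symbol

Repeatedly combine the two least-probable nodes; the expected code length is the sum of the merged weights.
merge 1/30 + 2/15 → 1/6
merge 1/6 + 7/30 → 2/5
merge 17/60 + 19/60 → 3/5
merge 2/5 + 3/5 → 1
L = 1/6 + 2/5 + 3/5 + 1 = 13/6 ≈ 2.167 bits/symbol.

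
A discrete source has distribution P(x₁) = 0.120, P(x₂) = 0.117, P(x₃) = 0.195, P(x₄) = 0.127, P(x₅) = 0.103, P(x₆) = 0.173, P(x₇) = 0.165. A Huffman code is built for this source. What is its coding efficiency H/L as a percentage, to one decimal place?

98.8%

Entropy H = −Σ p log₂ p ≈ 2.7718 bits.
Huffman merges: 103/1000+117/1000→11/50; 3/25+127/1000→247/1000; 33/200+173/1000→169/500; 39/200+11/50→83/200; 247/1000+169/500→117/200; 83/200+117/200→1. L = 561/200 ≈ 2.8050.
Efficiency = H/L = 2.7718/2.8050 = 98.8%.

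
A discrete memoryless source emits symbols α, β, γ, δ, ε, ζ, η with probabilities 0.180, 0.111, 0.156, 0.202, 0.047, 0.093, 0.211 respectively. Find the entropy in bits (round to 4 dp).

H = −Σ pᵢ log₂ pᵢ.
−0.180·log₂(0.180) = 0.4453
−0.111·log₂(0.111) = 0.3520
−0.156·log₂(0.156) = 0.4181
−0.202·log₂(0.202) = 0.4661
−0.047·log₂(0.047) = 0.2073
−0.093·log₂(0.093) = 0.3187
−0.211·log₂(0.211) = 0.4736
Sum ≈ 2.6812 → 2.6812 bits.

2.6812 bits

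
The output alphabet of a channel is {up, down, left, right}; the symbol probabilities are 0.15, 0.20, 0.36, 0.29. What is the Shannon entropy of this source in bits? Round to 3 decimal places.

1.923 bits

H = −Σ pᵢ log₂ pᵢ.
−0.15·log₂(0.15) = 0.4105
−0.20·log₂(0.20) = 0.4644
−0.36·log₂(0.36) = 0.5306
−0.29·log₂(0.29) = 0.5179
Sum ≈ 1.9234 → 1.923 bits.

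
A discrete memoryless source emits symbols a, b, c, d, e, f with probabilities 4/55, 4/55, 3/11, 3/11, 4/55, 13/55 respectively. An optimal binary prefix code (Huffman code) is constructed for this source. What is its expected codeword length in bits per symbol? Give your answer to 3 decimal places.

Repeatedly combine the two least-probable nodes; the expected code length is the sum of the merged weights.
merge 4/55 + 4/55 → 8/55
merge 4/55 + 8/55 → 12/55
merge 12/55 + 13/55 → 5/11
merge 3/11 + 3/11 → 6/11
merge 5/11 + 6/11 → 1
L = 8/55 + 12/55 + 5/11 + 6/11 + 1 = 26/11 ≈ 2.364 bits/symbol.

2.364 bits/symbol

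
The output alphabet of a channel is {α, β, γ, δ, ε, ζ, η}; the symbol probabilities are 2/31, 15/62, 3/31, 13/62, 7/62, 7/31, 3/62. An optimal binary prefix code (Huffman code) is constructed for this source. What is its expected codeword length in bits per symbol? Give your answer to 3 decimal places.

Repeatedly combine the two least-probable nodes; the expected code length is the sum of the merged weights.
merge 3/62 + 2/31 → 7/62
merge 3/31 + 7/62 → 13/62
merge 7/62 + 13/62 → 10/31
merge 13/62 + 7/31 → 27/62
merge 15/62 + 10/31 → 35/62
merge 27/62 + 35/62 → 1
L = 7/62 + 13/62 + 10/31 + 27/62 + 35/62 + 1 = 82/31 ≈ 2.645 bits/symbol.

2.645 bits/symbol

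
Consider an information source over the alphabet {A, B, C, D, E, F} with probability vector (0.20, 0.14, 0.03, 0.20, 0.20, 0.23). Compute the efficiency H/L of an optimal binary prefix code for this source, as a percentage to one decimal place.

95.7%

Entropy H = −Σ p log₂ p ≈ 2.4297 bits.
Huffman merges: 3/100+7/50→17/100; 17/100+1/5→37/100; 1/5+1/5→2/5; 23/100+37/100→3/5; 2/5+3/5→1. L = 127/50 ≈ 2.5400.
Efficiency = H/L = 2.4297/2.5400 = 95.7%.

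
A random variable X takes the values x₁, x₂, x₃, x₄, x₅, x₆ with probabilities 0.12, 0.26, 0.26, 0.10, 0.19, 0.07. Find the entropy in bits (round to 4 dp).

H = −Σ pᵢ log₂ pᵢ.
−0.12·log₂(0.12) = 0.3671
−0.26·log₂(0.26) = 0.5053
−0.26·log₂(0.26) = 0.5053
−0.10·log₂(0.10) = 0.3322
−0.19·log₂(0.19) = 0.4552
−0.07·log₂(0.07) = 0.2686
Sum ≈ 2.4336 → 2.4336 bits.

2.4336 bits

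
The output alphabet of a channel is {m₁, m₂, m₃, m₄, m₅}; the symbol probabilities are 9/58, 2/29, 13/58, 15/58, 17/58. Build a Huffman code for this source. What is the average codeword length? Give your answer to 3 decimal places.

Repeatedly combine the two least-probable nodes; the expected code length is the sum of the merged weights.
merge 2/29 + 9/58 → 13/58
merge 13/58 + 13/58 → 13/29
merge 15/58 + 17/58 → 16/29
merge 13/29 + 16/29 → 1
L = 13/58 + 13/29 + 16/29 + 1 = 129/58 ≈ 2.224 bits/symbol.

2.224 bits/symbol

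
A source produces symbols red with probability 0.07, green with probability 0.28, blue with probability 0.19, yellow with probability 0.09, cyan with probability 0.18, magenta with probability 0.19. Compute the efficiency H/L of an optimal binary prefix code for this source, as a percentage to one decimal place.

Entropy H = −Σ p log₂ p ≈ 2.4512 bits.
Huffman merges: 7/100+9/100→4/25; 4/25+9/50→17/50; 19/100+19/100→19/50; 7/25+17/50→31/50; 19/50+31/50→1. L = 5/2 ≈ 2.5000.
Efficiency = H/L = 2.4512/2.5000 = 98.0%.

98.0%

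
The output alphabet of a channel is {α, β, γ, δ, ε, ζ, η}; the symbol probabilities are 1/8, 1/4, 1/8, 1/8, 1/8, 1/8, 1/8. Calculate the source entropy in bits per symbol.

Each probability is a power of 1/2, so log₂(1/p) is an integer.
H = Σ p·log₂(1/p) = 1/8·3 + 1/4·2 + 1/8·3 + 1/8·3 + 1/8·3 + 1/8·3 + 1/8·3 = 2.75 bits.

2.75 bits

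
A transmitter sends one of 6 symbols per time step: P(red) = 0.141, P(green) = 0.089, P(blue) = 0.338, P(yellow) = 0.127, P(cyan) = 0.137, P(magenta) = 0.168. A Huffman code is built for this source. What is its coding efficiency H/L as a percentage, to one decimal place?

Entropy H = −Σ p log₂ p ≈ 2.4414 bits.
Huffman merges: 89/1000+127/1000→27/125; 137/1000+141/1000→139/500; 21/125+27/125→48/125; 139/500+169/500→77/125; 48/125+77/125→1. L = 1247/500 ≈ 2.4940.
Efficiency = H/L = 2.4414/2.4940 = 97.9%.

97.9%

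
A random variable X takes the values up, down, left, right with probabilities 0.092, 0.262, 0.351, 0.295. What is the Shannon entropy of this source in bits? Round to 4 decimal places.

1.8727 bits

H = −Σ pᵢ log₂ pᵢ.
−0.092·log₂(0.092) = 0.3167
−0.262·log₂(0.262) = 0.5063
−0.351·log₂(0.351) = 0.5302
−0.295·log₂(0.295) = 0.5196
Sum ≈ 1.8727 → 1.8727 bits.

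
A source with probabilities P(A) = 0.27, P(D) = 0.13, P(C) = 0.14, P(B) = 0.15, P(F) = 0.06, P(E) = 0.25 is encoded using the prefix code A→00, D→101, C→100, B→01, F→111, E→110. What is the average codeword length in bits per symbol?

2.58 bits/symbol

L̄ = Σ pᵢ·ℓᵢ = 0.27·2 + 0.13·3 + 0.14·3 + 0.15·2 + 0.06·3 + 0.25·3 = 2.58 bits/symbol.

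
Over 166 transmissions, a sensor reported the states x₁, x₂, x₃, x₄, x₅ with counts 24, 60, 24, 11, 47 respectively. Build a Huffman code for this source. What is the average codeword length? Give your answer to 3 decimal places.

Probabilities are the counts divided by 166.
Repeatedly combine the two least-probable nodes; the expected code length is the sum of the merged weights.
merge 11/166 + 12/83 → 35/166
merge 12/83 + 35/166 → 59/166
merge 47/166 + 59/166 → 53/83
merge 30/83 + 53/83 → 1
L = 35/166 + 59/166 + 53/83 + 1 = 183/83 ≈ 2.205 bits/symbol.

2.205 bits/symbol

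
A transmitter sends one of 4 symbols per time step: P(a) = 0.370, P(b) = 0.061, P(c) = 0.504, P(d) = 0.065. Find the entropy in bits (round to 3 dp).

1.531 bits

H = −Σ pᵢ log₂ pᵢ.
−0.370·log₂(0.370) = 0.5307
−0.061·log₂(0.061) = 0.2461
−0.504·log₂(0.504) = 0.4982
−0.065·log₂(0.065) = 0.2563
Sum ≈ 1.5314 → 1.531 bits.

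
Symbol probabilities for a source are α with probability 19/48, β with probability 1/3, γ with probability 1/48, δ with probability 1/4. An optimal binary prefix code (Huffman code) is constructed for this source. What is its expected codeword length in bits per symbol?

1.875 bits/symbol

Repeatedly combine the two least-probable nodes; the expected code length is the sum of the merged weights.
merge 1/48 + 1/4 → 13/48
merge 13/48 + 1/3 → 29/48
merge 19/48 + 29/48 → 1
L = 13/48 + 29/48 + 1 = 15/8 = 1.875 bits/symbol.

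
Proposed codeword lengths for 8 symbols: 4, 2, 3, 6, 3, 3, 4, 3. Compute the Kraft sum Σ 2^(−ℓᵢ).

With common denominator 2^6 = 64: Σ 2^(−ℓᵢ) = 4/64 + 16/64 + 8/64 + 1/64 + 8/64 + 8/64 + 4/64 + 8/64 = 57/64 = 0.890625.

0.890625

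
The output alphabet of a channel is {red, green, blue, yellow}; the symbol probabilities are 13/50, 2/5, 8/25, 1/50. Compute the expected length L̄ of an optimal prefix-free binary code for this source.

Repeatedly combine the two least-probable nodes; the expected code length is the sum of the merged weights.
merge 1/50 + 13/50 → 7/25
merge 7/25 + 8/25 → 3/5
merge 2/5 + 3/5 → 1
L = 7/25 + 3/5 + 1 = 47/25 = 1.88 bits/symbol.

1.88 bits/symbol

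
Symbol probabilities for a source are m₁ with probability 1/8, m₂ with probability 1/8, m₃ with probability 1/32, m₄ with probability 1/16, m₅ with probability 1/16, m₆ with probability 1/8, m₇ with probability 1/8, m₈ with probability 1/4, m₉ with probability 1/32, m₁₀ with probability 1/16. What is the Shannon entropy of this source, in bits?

3.0625 bits

Each probability is a power of 1/2, so log₂(1/p) is an integer.
H = Σ p·log₂(1/p) = 1/8·3 + 1/8·3 + 1/32·5 + 1/16·4 + 1/16·4 + 1/8·3 + 1/8·3 + 1/4·2 + 1/32·5 + 1/16·4 = 3.0625 bits.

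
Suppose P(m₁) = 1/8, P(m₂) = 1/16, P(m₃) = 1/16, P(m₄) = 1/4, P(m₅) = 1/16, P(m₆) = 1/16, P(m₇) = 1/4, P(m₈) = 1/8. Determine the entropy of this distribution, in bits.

Each probability is a power of 1/2, so log₂(1/p) is an integer.
H = Σ p·log₂(1/p) = 1/8·3 + 1/16·4 + 1/16·4 + 1/4·2 + 1/16·4 + 1/16·4 + 1/4·2 + 1/8·3 = 2.75 bits.

2.75 bits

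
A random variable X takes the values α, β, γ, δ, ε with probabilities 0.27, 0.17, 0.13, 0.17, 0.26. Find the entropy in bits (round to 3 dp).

2.267 bits

H = −Σ pᵢ log₂ pᵢ.
−0.27·log₂(0.27) = 0.5100
−0.17·log₂(0.17) = 0.4346
−0.13·log₂(0.13) = 0.3826
−0.17·log₂(0.17) = 0.4346
−0.26·log₂(0.26) = 0.5053
Sum ≈ 2.2671 → 2.267 bits.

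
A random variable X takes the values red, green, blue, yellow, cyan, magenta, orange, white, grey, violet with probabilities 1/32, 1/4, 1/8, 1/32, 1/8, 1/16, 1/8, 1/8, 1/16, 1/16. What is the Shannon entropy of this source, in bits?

Each probability is a power of 1/2, so log₂(1/p) is an integer.
H = Σ p·log₂(1/p) = 1/32·5 + 1/4·2 + 1/8·3 + 1/32·5 + 1/8·3 + 1/16·4 + 1/8·3 + 1/8·3 + 1/16·4 + 1/16·4 = 3.0625 bits.

3.0625 bits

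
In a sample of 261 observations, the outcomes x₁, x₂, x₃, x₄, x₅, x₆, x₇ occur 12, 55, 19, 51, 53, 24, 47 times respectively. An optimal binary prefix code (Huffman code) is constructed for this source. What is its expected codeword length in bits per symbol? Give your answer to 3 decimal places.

Probabilities are the counts divided by 261.
Repeatedly combine the two least-probable nodes; the expected code length is the sum of the merged weights.
merge 4/87 + 19/261 → 31/261
merge 8/87 + 31/261 → 55/261
merge 47/261 + 17/87 → 98/261
merge 53/261 + 55/261 → 12/29
merge 55/261 + 98/261 → 17/29
merge 12/29 + 17/29 → 1
L = 31/261 + 55/261 + 98/261 + 12/29 + 17/29 + 1 = 706/261 ≈ 2.705 bits/symbol.

2.705 bits/symbol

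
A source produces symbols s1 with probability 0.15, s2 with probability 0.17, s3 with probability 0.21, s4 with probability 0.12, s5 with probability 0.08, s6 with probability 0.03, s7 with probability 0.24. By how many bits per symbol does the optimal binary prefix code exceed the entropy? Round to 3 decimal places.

Entropy H = −Σ p log₂ p ≈ 2.6224 bits.
Huffman merges: 3/100+2/25→11/100; 11/100+3/25→23/100; 3/20+17/100→8/25; 21/100+23/100→11/25; 6/25+8/25→14/25; 11/25+14/25→1. L = 133/50 ≈ 2.6600.
L − H = 2.6600 − 2.6224 = 0.038 bits.

0.038 bits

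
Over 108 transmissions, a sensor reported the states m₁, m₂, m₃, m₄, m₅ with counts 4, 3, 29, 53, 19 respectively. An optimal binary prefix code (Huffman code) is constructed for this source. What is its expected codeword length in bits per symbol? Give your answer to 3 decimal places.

1.815 bits/symbol

Probabilities are the counts divided by 108.
Repeatedly combine the two least-probable nodes; the expected code length is the sum of the merged weights.
merge 1/36 + 1/27 → 7/108
merge 7/108 + 19/108 → 13/54
merge 13/54 + 29/108 → 55/108
merge 53/108 + 55/108 → 1
L = 7/108 + 13/54 + 55/108 + 1 = 49/27 ≈ 1.815 bits/symbol.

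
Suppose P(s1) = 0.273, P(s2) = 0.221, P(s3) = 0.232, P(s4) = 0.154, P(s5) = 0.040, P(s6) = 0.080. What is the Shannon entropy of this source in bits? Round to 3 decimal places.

H = −Σ pᵢ log₂ pᵢ.
−0.273·log₂(0.273) = 0.5113
−0.221·log₂(0.221) = 0.4813
−0.232·log₂(0.232) = 0.4890
−0.154·log₂(0.154) = 0.4156
−0.040·log₂(0.040) = 0.1858
−0.080·log₂(0.080) = 0.2915
Sum ≈ 2.3746 → 2.375 bits.

2.375 bits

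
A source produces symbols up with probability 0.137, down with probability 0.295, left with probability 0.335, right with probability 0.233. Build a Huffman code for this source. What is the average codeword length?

Repeatedly combine the two least-probable nodes; the expected code length is the sum of the merged weights.
merge 137/1000 + 233/1000 → 37/100
merge 59/200 + 67/200 → 63/100
merge 37/100 + 63/100 → 1
L = 37/100 + 63/100 + 1 = 2 bits/symbol.

2 bits/symbol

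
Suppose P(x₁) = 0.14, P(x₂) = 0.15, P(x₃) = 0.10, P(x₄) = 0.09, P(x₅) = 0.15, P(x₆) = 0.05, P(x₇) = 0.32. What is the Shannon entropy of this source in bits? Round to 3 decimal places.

H = −Σ pᵢ log₂ pᵢ.
−0.14·log₂(0.14) = 0.3971
−0.15·log₂(0.15) = 0.4105
−0.10·log₂(0.10) = 0.3322
−0.09·log₂(0.09) = 0.3127
−0.15·log₂(0.15) = 0.4105
−0.05·log₂(0.05) = 0.2161
−0.32·log₂(0.32) = 0.5260
Sum ≈ 2.6052 → 2.605 bits.

2.605 bits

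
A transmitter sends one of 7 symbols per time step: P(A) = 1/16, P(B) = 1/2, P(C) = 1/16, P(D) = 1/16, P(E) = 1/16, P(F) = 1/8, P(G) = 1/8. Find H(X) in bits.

2.25 bits

Each probability is a power of 1/2, so log₂(1/p) is an integer.
H = Σ p·log₂(1/p) = 1/16·4 + 1/2·1 + 1/16·4 + 1/16·4 + 1/16·4 + 1/8·3 + 1/8·3 = 2.25 bits.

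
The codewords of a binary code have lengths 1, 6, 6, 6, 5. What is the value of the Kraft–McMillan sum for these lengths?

With common denominator 2^6 = 64: Σ 2^(−ℓᵢ) = 32/64 + 1/64 + 1/64 + 1/64 + 2/64 = 37/64 = 0.578125.

0.578125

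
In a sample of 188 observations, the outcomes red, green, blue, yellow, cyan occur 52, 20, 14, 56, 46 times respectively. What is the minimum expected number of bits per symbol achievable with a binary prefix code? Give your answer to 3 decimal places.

2.181 bits/symbol

Probabilities are the counts divided by 188.
Repeatedly combine the two least-probable nodes; the expected code length is the sum of the merged weights.
merge 7/94 + 5/47 → 17/94
merge 17/94 + 23/94 → 20/47
merge 13/47 + 14/47 → 27/47
merge 20/47 + 27/47 → 1
L = 17/94 + 20/47 + 27/47 + 1 = 205/94 ≈ 2.181 bits/symbol.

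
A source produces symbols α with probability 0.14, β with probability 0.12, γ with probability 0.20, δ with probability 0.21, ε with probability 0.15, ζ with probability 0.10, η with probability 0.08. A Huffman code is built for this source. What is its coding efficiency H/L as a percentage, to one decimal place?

Entropy H = −Σ p log₂ p ≈ 2.7356 bits.
Huffman merges: 2/25+1/10→9/50; 3/25+7/50→13/50; 3/20+9/50→33/100; 1/5+21/100→41/100; 13/50+33/100→59/100; 41/100+59/100→1. L = 277/100 ≈ 2.7700.
Efficiency = H/L = 2.7356/2.7700 = 98.8%.

98.8%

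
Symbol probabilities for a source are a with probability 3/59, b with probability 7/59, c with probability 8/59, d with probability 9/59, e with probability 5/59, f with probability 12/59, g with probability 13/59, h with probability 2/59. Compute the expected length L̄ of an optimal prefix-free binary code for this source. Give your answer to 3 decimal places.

Repeatedly combine the two least-probable nodes; the expected code length is the sum of the merged weights.
merge 2/59 + 3/59 → 5/59
merge 5/59 + 5/59 → 10/59
merge 7/59 + 8/59 → 15/59
merge 9/59 + 10/59 → 19/59
merge 12/59 + 13/59 → 25/59
merge 15/59 + 19/59 → 34/59
merge 25/59 + 34/59 → 1
L = 5/59 + 10/59 + 15/59 + 19/59 + 25/59 + 34/59 + 1 = 167/59 ≈ 2.831 bits/symbol.

2.831 bits/symbol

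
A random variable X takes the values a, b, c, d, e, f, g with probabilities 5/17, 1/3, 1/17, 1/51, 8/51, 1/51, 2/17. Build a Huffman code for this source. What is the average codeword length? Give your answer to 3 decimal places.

Repeatedly combine the two least-probable nodes; the expected code length is the sum of the merged weights.
merge 1/51 + 1/51 → 2/51
merge 2/51 + 1/17 → 5/51
merge 5/51 + 2/17 → 11/51
merge 8/51 + 11/51 → 19/51
merge 5/17 + 1/3 → 32/51
merge 19/51 + 32/51 → 1
L = 2/51 + 5/51 + 11/51 + 19/51 + 32/51 + 1 = 40/17 ≈ 2.353 bits/symbol.

2.353 bits/symbol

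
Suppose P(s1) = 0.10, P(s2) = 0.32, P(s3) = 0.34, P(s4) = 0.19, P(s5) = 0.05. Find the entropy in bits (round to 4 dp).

2.0587 bits

H = −Σ pᵢ log₂ pᵢ.
−0.10·log₂(0.10) = 0.3322
−0.32·log₂(0.32) = 0.5260
−0.34·log₂(0.34) = 0.5292
−0.19·log₂(0.19) = 0.4552
−0.05·log₂(0.05) = 0.2161
Sum ≈ 2.0587 → 2.0587 bits.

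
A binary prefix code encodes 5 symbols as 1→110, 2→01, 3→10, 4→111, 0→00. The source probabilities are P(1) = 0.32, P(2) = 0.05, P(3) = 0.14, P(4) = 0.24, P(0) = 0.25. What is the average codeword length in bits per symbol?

L̄ = Σ pᵢ·ℓᵢ = 0.32·3 + 0.05·2 + 0.14·2 + 0.24·3 + 0.25·2 = 2.56 bits/symbol.

2.56 bits/symbol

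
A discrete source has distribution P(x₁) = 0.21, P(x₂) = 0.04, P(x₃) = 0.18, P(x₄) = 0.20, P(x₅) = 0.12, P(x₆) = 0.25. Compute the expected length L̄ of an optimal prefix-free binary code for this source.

Repeatedly combine the two least-probable nodes; the expected code length is the sum of the merged weights.
merge 1/25 + 3/25 → 4/25
merge 4/25 + 9/50 → 17/50
merge 1/5 + 21/100 → 41/100
merge 1/4 + 17/50 → 59/100
merge 41/100 + 59/100 → 1
L = 4/25 + 17/50 + 41/100 + 59/100 + 1 = 5/2 = 2.5 bits/symbol.

2.5 bits/symbol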